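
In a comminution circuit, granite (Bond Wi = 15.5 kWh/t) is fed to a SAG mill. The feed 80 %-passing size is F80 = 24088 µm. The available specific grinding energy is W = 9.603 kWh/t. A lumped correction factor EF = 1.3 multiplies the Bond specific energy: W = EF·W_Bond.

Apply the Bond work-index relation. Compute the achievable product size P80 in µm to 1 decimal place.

P80 = 341.7 µm

Bond:  W = 10 Wi (1/√P − 1/√F)
W_Bond = W / EF = 9.603 / 1.3 = 7.3869 kWh/t
P80^-0.5 = F80^-0.5 + W_Bond/(10 Wi)
  = 7.3869/(10·15.5) + 1/√24088 = 0.047658 + 0.006443 = 0.054101
P80 = (1/0.054101)² = 18.4840² = 341.66 µm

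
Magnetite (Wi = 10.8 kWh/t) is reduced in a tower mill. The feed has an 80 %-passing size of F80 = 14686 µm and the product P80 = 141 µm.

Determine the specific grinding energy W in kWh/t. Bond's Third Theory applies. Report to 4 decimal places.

W = 8.2040 kWh/t

W_Bond = 10·Wi·(1/√P₈₀ − 1/√F₈₀)
1/√141 = 0.084215;  1/√14686 = 0.008252
W = 10·10.8·(0.084215 − 0.008252) = 8.2040 kWh/t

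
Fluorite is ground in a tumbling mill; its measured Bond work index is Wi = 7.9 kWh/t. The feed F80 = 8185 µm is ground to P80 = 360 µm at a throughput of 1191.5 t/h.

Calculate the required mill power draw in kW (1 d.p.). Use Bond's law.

W = 10 Wi (1/√P80 − 1/√F80)  [Bond]
W = 10·7.9·(1/√360 − 1/√8185) = 10·7.9·(0.041651) = 3.2905 kWh/t
Power = W × throughput = 3.2905 kWh/t × 1191.5 t/h = 3920.6 kW

P = 3920.6 kW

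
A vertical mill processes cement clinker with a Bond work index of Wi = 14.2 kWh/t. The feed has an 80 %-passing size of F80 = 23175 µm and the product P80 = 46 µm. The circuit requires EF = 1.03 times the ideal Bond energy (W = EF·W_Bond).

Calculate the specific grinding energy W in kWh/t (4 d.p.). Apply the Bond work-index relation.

W = 10·Wi·[P80^(−½) − F80^(−½)]
1/√46 = 0.147442;  1/√23175 = 0.006569
W = 10·14.2·(0.147442 − 0.006569) = 20.0040 kWh/t
Apply correction: 20.0040 × 1.03 = 20.6041 kWh/t

W = 20.6041 kWh/t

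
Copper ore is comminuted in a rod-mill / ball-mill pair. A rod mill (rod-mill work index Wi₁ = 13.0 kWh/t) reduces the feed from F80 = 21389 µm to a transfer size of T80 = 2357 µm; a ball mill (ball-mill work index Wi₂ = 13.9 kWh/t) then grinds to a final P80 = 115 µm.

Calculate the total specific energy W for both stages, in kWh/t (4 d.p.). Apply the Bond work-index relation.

W = 11.8875 kWh/t

W = 10 Wi (P80^-0.5 − F80^-0.5)
Stage 1 (21389→2357 µm, Wi₁=13.0): W₁ = 10·13.0·(0.020598 − 0.006838) = 1.7888 kWh/t
Stage 2 (2357→115 µm, Wi₂=13.9): W₂ = 10·13.9·(0.093250 − 0.020598) = 10.0987 kWh/t
W = W₁ + W₂ = 1.7888 + 10.0987 = 11.8875 kWh/t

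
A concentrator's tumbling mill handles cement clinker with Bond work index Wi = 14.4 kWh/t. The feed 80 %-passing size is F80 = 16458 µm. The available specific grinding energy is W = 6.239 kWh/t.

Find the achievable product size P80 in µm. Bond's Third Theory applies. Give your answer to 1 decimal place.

P80 = 382.6 µm

W = 10 Wi (1/√P80 − 1/√F80)  [Bond]
⇒ 1/√P80 = W/(10 Wi) + 1/√F80
  = 6.2390/(10·14.4) + 1/√16458 = 0.043326 + 0.007795 = 0.051121
P80 = (1/0.051121)² = 19.5613² = 382.65 µm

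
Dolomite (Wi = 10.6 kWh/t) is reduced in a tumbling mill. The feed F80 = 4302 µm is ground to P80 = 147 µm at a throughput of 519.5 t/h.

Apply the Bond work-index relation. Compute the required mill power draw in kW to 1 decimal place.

W = 10 Wi (1/√P80 − 1/√F80)  [Bond]
W = 10·10.6·(1/√147 − 1/√4302) = 10·10.6·(0.067232) = 7.1266 kWh/t
Power = W × throughput = 7.1266 kWh/t × 519.5 t/h = 3702.3 kW

P = 3702.3 kW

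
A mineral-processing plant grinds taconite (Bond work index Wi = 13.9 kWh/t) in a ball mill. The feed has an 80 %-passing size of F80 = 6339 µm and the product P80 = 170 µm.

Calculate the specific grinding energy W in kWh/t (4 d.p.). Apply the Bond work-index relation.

Bond:  W = 10 Wi (1/√P − 1/√F)
1/√170 = 0.076696;  1/√6339 = 0.012560
W = 10·13.9·(0.076696 − 0.012560) = 8.9150 kWh/t

W = 8.9150 kWh/t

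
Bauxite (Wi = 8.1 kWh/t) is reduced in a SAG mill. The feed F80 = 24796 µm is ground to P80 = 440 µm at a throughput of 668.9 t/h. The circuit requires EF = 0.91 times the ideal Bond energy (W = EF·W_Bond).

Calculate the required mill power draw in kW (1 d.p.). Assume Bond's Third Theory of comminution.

Bond: W = 10·Wi·(1/√P80 − 1/√F80)
W = 10·8.1·(1/√440 − 1/√24796) = 10·8.1·(0.041323) = 3.3471 kWh/t
Corrected W = EF·W_Bond = 0.91·3.3471 = 3.0459 kWh/t
P_mill = W·ṁ = 3.0459·668.9 = 2037.4 kW

P = 2037.4 kW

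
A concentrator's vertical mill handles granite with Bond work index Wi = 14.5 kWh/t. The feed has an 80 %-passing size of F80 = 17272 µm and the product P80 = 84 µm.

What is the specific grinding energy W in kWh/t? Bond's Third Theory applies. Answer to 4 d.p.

W = 10 Wi (1/√P80 − 1/√F80)  [Bond]
1/√84 = 0.109109;  1/√17272 = 0.007609
W = 10·14.5·(0.109109 − 0.007609) = 14.7175 kWh/t

W = 14.7175 kWh/t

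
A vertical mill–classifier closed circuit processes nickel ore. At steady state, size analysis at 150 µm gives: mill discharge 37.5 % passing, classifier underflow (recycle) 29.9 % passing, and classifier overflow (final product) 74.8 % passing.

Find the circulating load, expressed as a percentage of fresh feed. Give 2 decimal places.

Two-product formula at 150 µm:
d + r·d = r·u + o → r(d−u) = o−d
r = (74.8 − 37.5)/(37.5 − 29.9) = 37.3/7.6 = 4.9079
CL = 100·r = 490.79 %

CL = 490.79 %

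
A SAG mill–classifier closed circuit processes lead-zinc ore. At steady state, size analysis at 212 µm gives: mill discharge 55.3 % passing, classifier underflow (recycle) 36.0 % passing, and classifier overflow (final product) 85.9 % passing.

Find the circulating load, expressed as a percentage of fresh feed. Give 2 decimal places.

CL = 158.55 %

Mass balance on the −212 µm fraction:
d + r·d = r·u + o → r(d−u) = o−d
r = (85.9 − 55.3)/(55.3 − 36.0) = 30.6/19.3 = 1.5855
CL = 100·r = 158.55 %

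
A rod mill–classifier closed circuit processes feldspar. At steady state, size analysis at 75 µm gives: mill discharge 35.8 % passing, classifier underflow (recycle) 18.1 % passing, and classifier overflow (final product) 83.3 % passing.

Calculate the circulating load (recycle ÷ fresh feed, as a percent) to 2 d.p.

Classifier node, passing 75 µm:
r = (o − d)/(d − u)
r = (83.3 − 35.8)/(35.8 − 18.1) = 47.5/17.7 = 2.6836
CL = 100·r = 268.36 %

CL = 268.36 %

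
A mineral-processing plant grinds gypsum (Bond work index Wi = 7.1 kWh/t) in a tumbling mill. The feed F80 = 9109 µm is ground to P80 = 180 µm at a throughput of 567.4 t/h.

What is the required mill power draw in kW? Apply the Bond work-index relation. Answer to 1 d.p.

Bond:  W = 10 Wi (1/√P − 1/√F)
W = 10·7.1·(1/√180 − 1/√9109) = 10·7.1·(0.064058) = 4.5481 kWh/t
P = W·T = 4.5481·567.4 = 2580.6 kW

P = 2580.6 kW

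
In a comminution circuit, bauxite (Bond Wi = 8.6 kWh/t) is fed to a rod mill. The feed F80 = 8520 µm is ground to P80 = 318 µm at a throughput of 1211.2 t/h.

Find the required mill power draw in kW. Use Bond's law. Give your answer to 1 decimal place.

P = 4712.7 kW

Bond:  W = 10 Wi (1/√P − 1/√F)
W = 10·8.6·(1/√318 − 1/√8520) = 10·8.6·(0.045243) = 3.8909 kWh/t
Mill draw = 3.8909 × 1211.2 = 4712.7 kW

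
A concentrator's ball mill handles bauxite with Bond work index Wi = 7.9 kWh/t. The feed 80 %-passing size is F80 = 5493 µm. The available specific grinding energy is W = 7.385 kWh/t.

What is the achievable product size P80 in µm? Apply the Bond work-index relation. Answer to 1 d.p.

W = 10·Wi·[P80^(−½) − F80^(−½)]
1/√P80 = 1/√F80 + W/(10·Wi)
  = 7.3850/(10·7.9) + 1/√5493 = 0.093481 + 0.013493 = 0.106974
P80 = (1/0.106974)² = 9.3481² = 87.39 µm

P80 = 87.4 µm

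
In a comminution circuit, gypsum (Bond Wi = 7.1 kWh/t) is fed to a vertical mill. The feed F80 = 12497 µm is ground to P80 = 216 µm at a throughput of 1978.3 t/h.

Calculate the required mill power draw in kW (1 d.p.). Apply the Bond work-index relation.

W = 10·Wi·(P80^(-½) − F80^(-½))
W = 10·7.1·(1/√216 − 1/√12497) = 10·7.1·(0.059096) = 4.1958 kWh/t
Power = W × throughput = 4.1958 kWh/t × 1978.3 t/h = 8300.6 kW

P = 8300.6 kW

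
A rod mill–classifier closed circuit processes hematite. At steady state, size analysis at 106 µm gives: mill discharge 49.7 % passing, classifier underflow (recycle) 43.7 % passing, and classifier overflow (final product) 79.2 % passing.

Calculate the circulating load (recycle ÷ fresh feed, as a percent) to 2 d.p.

Two-product formula at 106 µm:
(1+r)·d = r·u + o ⇒ r = (o−d)/(d−u)
r = (79.2 − 49.7)/(49.7 − 43.7) = 29.5/6.0 = 4.9167
CL = 100·r = 491.67 %

CL = 491.67 %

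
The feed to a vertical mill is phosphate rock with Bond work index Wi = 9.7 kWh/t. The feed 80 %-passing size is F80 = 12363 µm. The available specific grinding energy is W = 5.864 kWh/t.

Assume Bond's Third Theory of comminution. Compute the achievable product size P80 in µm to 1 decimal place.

W = 10·Wi·[P80^(−½) − F80^(−½)]
1/√P80 = 1/√F80 + W/(10·Wi)
  = 5.8640/(10·9.7) + 1/√12363 = 0.060454 + 0.008994 = 0.069447
P80 = (1/0.069447)² = 14.3994² = 207.34 µm

P80 = 207.3 µm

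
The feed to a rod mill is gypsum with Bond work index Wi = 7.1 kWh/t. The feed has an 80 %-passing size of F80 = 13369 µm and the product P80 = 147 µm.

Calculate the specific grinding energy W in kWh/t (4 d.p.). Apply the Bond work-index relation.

W = 10·Wi·(P80^(-½) − F80^(-½))
1/√147 = 0.082479;  1/√13369 = 0.008649
W = 10·7.1·(0.082479 − 0.008649) = 5.2419 kWh/t

W = 5.2419 kWh/t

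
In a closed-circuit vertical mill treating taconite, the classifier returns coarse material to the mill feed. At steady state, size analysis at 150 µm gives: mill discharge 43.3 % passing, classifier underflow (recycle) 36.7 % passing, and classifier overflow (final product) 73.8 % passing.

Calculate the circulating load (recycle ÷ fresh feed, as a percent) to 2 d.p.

CL = 462.12 %

Mass balance on the −150 µm fraction:
(1+r)d = ru + o → r = (o−d)/(d−u)
r = (73.8 − 43.3)/(43.3 − 36.7) = 30.5/6.6 = 4.6212
CL = 100·r = 462.12 %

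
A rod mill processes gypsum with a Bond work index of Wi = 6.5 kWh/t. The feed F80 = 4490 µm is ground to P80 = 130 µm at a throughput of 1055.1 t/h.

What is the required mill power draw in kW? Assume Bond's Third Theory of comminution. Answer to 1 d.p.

W = 10·Wi·(P80^(-½) − F80^(-½))
W = 10·6.5·(1/√130 − 1/√4490) = 10·6.5·(0.072782) = 4.7308 kWh/t
P = W·T = 4.7308·1055.1 = 4991.5 kW

P = 4991.5 kW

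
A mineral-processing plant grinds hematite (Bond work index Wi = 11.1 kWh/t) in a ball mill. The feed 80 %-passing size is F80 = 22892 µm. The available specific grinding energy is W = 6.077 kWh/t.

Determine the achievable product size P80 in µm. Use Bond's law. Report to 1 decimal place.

W = 10 Wi (1/√P80 − 1/√F80)  [Bond]
P80^(−½) = W/(10 Wi) + F80^(−½)
  = 6.0770/(10·11.1) + 1/√22892 = 0.054748 + 0.006609 = 0.061357
P80 = (1/0.061357)² = 16.2980² = 265.63 µm

P80 = 265.6 µm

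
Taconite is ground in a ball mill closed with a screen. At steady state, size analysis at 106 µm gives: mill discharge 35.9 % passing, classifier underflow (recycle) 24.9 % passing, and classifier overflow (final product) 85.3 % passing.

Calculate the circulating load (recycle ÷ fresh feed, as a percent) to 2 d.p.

CL = 449.09 %

Mass balance on the −106 µm fraction:
r = (o − d)/(d − u)
r = (85.3 − 35.9)/(35.9 − 24.9) = 49.4/11.0 = 4.4909
CL = 100·r = 449.09 %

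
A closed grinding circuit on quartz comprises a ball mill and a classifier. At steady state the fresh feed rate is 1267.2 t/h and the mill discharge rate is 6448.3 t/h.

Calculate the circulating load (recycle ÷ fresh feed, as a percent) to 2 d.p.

CL = 408.86 %

M = F + R at steady state, so:
R = M − F = 6448.3 − 1267.2 = 5181.1 t/h
CL = 100·R/F = 100·5181.1/1267.2 = 408.86 %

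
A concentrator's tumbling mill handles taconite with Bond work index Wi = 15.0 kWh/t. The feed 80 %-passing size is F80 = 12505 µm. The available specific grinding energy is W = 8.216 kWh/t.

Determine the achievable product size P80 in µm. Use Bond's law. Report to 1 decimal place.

W = 10·Wi·(P80^(-½) − F80^(-½))
P80^-0.5 = F80^-0.5 + W/(10 Wi)
  = 8.2160/(10·15.0) + 1/√12505 = 0.054773 + 0.008942 = 0.063716
P80 = (1/0.063716)² = 15.6947² = 246.32 µm

P80 = 246.3 µm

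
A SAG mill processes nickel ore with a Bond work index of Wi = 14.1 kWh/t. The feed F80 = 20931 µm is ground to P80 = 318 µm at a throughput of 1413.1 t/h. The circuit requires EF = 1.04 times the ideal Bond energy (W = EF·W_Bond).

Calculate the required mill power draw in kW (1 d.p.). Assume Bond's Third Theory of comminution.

P = 10187.9 kW

Bond:  W = 10 Wi (1/√P − 1/√F)
W = 10·14.1·(1/√318 − 1/√20931) = 10·14.1·(0.049165) = 6.9323 kWh/t
Corrected W = EF·W_Bond = 1.04·6.9323 = 7.2096 kWh/t
Mill draw = 7.2096 × 1413.1 = 10187.9 kW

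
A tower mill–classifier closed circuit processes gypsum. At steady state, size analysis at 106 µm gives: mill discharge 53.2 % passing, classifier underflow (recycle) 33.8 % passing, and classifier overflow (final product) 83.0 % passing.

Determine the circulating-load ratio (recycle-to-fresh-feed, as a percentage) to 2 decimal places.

Two-product formula at 106 µm:
(1+r)·d = r·u + o ⇒ r = (o−d)/(d−u)
r = (83.0 − 53.2)/(53.2 − 33.8) = 29.8/19.4 = 1.5361
CL = 100·r = 153.61 %

CL = 153.61 %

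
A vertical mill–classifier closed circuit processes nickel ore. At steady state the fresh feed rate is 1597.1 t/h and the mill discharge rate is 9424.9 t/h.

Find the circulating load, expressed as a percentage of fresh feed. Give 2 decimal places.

CL = 490.13 %

M = F + R at steady state, so:
R = M − F = 9424.9 − 1597.1 = 7827.8 t/h
CL = 100·R/F = 100·7827.8/1597.1 = 490.13 %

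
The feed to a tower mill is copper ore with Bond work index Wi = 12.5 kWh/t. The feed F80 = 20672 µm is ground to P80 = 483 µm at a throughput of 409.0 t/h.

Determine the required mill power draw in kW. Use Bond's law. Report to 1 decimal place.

P = 1970.7 kW

W = 10 Wi (P80^-0.5 − F80^-0.5)
W = 10·12.5·(1/√483 − 1/√20672) = 10·12.5·(0.038546) = 4.8183 kWh/t
P_mill = W·ṁ = 4.8183·409.0 = 1970.7 kW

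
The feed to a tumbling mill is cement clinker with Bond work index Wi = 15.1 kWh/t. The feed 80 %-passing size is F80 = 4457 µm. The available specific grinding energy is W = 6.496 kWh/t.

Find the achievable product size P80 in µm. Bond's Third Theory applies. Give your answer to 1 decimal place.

W = 10 Wi (1/√P80 − 1/√F80)  [Bond]
⇒ 1/√P80 = W/(10 Wi) + 1/√F80
  = 6.4960/(10·15.1) + 1/√4457 = 0.043020 + 0.014979 = 0.057999
P80 = (1/0.057999)² = 17.2418² = 297.28 µm

P80 = 297.3 µm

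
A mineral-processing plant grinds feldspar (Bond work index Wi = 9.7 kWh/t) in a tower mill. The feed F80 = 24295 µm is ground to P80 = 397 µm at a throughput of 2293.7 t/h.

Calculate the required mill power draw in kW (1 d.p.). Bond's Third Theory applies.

Bond:  W = 10 Wi (1/√P − 1/√F)
W = 10·9.7·(1/√397 − 1/√24295) = 10·9.7·(0.043773) = 4.2460 kWh/t
P_mill = W·ṁ = 4.2460·2293.7 = 9739.0 kW

P = 9739.0 kW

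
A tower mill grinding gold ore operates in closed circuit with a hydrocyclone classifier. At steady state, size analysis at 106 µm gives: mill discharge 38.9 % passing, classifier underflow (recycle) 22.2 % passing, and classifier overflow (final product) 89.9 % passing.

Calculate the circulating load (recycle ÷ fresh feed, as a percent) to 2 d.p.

CL = 305.39 %

Let r = R/F. Size balance at 106 µm:
Fd + Rd = Ru + Fo ⇒ R/F = (o−d)/(d−u)
r = (89.9 − 38.9)/(38.9 − 22.2) = 51.0/16.7 = 3.0539
CL = 100·r = 305.39 %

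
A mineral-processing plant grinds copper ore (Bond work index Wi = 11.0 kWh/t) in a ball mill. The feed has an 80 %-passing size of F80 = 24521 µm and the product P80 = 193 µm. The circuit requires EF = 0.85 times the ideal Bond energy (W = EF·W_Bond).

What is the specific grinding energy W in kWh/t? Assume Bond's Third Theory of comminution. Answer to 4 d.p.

W = 6.1332 kWh/t

W = 10·Wi·[P80^(−½) − F80^(−½)]
1/√193 = 0.071982;  1/√24521 = 0.006386
W = 10·11.0·(0.071982 − 0.006386) = 7.2155 kWh/t
Corrected W = EF·W_Bond = 0.85·7.2155 = 6.1332 kWh/t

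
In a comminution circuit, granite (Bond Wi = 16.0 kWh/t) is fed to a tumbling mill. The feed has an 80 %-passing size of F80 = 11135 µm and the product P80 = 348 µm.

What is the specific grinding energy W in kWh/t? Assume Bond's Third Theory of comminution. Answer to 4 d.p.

W = 10·Wi·[P80^(−½) − F80^(−½)]
1/√348 = 0.053606;  1/√11135 = 0.009477
W = 10·16.0·(0.053606 − 0.009477) = 7.0606 kWh/t

W = 7.0606 kWh/t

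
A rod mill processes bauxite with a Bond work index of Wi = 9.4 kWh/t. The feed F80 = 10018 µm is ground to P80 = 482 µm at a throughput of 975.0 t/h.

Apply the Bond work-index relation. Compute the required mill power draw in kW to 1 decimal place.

P = 3258.9 kW

W = 10 Wi (1/√P80 − 1/√F80)  [Bond]
W = 10·9.4·(1/√482 − 1/√10018) = 10·9.4·(0.035558) = 3.3424 kWh/t
Power = W × throughput = 3.3424 kWh/t × 975.0 t/h = 3258.9 kW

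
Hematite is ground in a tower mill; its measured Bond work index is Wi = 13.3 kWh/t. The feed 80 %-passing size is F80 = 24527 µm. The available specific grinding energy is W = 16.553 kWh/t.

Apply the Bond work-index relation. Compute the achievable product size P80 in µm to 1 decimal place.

P80 = 58.4 µm

W = 10·Wi·[P80^(−½) − F80^(−½)]
⇒ 1/√P80 = W/(10·Wi) + 1/√F80
  = 16.5530/(10·13.3) + 1/√24527 = 0.124459 + 0.006385 = 0.130844
P80 = (1/0.130844)² = 7.6427² = 58.41 µm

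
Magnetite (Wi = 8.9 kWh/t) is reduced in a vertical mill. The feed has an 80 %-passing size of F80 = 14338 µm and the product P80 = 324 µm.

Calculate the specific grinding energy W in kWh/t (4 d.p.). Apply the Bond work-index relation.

W = 4.2012 kWh/t

W = 10 Wi / √P80 − 10 Wi / √F80
1/√324 = 0.055556;  1/√14338 = 0.008351
W = 10·8.9·(0.055556 − 0.008351) = 4.2012 kWh/t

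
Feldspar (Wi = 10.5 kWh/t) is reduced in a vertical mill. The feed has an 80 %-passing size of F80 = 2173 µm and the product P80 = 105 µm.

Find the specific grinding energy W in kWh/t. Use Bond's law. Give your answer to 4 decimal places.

W = 7.9945 kWh/t

W_Bond = 10·Wi·(1/√P₈₀ − 1/√F₈₀)
1/√105 = 0.097590;  1/√2173 = 0.021452
W = 10·10.5·(0.097590 − 0.021452) = 7.9945 kWh/t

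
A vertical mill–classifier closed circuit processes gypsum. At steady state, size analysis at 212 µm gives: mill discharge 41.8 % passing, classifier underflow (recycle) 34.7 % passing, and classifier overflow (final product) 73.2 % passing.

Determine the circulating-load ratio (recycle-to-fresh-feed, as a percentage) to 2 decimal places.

Balance %-passing 212 µm (r = R/F):
r = (o − d)/(d − u)
r = (73.2 − 41.8)/(41.8 − 34.7) = 31.4/7.1 = 4.4225
CL = 100·r = 442.25 %

CL = 442.25 %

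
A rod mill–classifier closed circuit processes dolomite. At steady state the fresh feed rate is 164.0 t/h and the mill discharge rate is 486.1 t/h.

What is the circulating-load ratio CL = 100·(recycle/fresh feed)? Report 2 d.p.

CL = 196.40 %

Steady state: M = F + R.
R = M − F = 486.1 − 164.0 = 322.1 t/h
CL = 100·R/F = 100·322.1/164.0 = 196.40 %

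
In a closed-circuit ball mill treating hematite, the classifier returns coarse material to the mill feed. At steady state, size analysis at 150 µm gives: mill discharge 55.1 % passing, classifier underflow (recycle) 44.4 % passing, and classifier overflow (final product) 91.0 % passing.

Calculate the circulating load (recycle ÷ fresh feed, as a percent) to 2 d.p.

Mass balance on the −150 µm fraction:
(1+r)d = ru + o → r = (o−d)/(d−u)
r = (91.0 − 55.1)/(55.1 − 44.4) = 35.9/10.7 = 3.3551
CL = 100·r = 335.51 %

CL = 335.51 %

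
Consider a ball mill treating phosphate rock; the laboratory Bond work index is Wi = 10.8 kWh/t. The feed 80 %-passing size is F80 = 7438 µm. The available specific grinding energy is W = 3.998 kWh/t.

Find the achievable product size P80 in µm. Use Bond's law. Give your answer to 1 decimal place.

Bond: W = 10·Wi·(1/√P80 − 1/√F80)
1/√P80 = 1/√F80 + W/(10·Wi)
  = 3.9980/(10·10.8) + 1/√7438 = 0.037019 + 0.011595 = 0.048614
P80 = (1/0.048614)² = 20.5704² = 423.14 µm

P80 = 423.1 µm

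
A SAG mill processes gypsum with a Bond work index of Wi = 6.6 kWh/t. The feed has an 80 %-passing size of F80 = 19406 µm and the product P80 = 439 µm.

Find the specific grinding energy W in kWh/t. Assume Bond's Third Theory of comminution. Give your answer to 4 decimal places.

W_Bond = 10·Wi·(1/√P₈₀ − 1/√F₈₀)
1/√439 = 0.047727;  1/√19406 = 0.007178
W = 10·6.6·(0.047727 − 0.007178) = 2.6762 kWh/t

W = 2.6762 kWh/t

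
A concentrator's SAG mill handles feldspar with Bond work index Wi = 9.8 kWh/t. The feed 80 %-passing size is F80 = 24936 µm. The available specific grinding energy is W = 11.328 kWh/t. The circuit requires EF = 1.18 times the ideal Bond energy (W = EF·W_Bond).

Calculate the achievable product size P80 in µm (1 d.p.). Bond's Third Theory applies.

W = 10 Wi (1/√P80 − 1/√F80)  [Bond]
W_Bond = W / EF = 11.328 / 1.18 = 9.6000 kWh/t
P80^-0.5 = F80^-0.5 + W_Bond/(10 Wi)
  = 9.6000/(10·9.8) + 1/√24936 = 0.097959 + 0.006333 = 0.104292
P80 = (1/0.104292)² = 9.5885² = 91.94 µm

P80 = 91.9 µm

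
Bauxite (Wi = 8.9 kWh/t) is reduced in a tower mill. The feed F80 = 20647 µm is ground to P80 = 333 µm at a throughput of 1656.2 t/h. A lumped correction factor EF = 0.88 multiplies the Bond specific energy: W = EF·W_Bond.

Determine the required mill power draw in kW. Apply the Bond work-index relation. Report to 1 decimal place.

Bond: W = 10·Wi·(1/√P80 − 1/√F80)
W = 10·8.9·(1/√333 − 1/√20647) = 10·8.9·(0.047840) = 4.2578 kWh/t
Apply correction: 4.2578 × 0.88 = 3.7468 kWh/t
Mill draw = 3.7468 × 1656.2 = 6205.5 kW

P = 6205.5 kW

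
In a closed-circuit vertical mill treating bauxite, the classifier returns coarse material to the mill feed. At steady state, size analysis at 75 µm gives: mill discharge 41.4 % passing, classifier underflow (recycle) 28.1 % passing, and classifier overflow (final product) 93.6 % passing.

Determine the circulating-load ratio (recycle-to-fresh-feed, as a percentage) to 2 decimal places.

CL = 392.48 %

Classifier node, passing 75 µm:
r = (o − d)/(d − u)
r = (93.6 − 41.4)/(41.4 − 28.1) = 52.2/13.3 = 3.9248
CL = 100·r = 392.48 %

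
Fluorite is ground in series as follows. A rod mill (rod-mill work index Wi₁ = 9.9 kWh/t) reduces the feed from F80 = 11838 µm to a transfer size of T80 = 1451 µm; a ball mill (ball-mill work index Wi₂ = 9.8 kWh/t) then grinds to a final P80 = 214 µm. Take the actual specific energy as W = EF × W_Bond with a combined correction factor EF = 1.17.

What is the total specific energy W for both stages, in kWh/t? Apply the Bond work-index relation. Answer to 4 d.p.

Bond:  W = 10 Wi (1/√P − 1/√F)
Stage 1 (11838→1451 µm, Wi₁=9.9): W₁ = 10·9.9·(0.026252 − 0.009191) = 1.6891 kWh/t
Stage 2 (1451→214 µm, Wi₂=9.8): W₂ = 10·9.8·(0.068359 − 0.026252) = 4.1264 kWh/t
W = W₁ + W₂ = 1.6891 + 4.1264 = 5.8155 kWh/t
With EF = 1.17: W = 5.8155·1.17 = 6.8041 kWh/t

W = 6.8041 kWh/t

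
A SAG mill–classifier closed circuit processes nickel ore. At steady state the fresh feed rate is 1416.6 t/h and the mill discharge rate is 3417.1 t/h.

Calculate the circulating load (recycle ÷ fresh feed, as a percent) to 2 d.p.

M = F + R at steady state, so:
R = M − F = 3417.1 − 1416.6 = 2000.5 t/h
CL = 100·R/F = 100·2000.5/1416.6 = 141.22 %

CL = 141.22 %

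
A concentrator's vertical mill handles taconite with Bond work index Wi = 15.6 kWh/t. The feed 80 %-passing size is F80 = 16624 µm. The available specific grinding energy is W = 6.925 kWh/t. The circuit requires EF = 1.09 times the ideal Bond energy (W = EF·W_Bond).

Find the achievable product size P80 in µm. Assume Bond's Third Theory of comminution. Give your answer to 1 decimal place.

P80 = 425.4 µm

W = 10·Wi·(P80^(-½) − F80^(-½))
W_Bond = W / EF = 6.925 / 1.09 = 6.3532 kWh/t
1/√P80 = 1/√F80 + W_Bond/(10·Wi)
  = 6.3532/(10·15.6) + 1/√16624 = 0.040726 + 0.007756 = 0.048482
P80 = (1/0.048482)² = 20.6264² = 425.45 µm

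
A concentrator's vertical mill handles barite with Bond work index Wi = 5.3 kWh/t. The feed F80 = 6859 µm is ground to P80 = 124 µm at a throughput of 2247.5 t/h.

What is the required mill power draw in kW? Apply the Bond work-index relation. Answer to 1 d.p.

W = 10·Wi·(P80^(-½) − F80^(-½))
W = 10·5.3·(1/√124 − 1/√6859) = 10·5.3·(0.077728) = 4.1196 kWh/t
P_mill = W·ṁ = 4.1196·2247.5 = 9258.8 kW

P = 9258.8 kW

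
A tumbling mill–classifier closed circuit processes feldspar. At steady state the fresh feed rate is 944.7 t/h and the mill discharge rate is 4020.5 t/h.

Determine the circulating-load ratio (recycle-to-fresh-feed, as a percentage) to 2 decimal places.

CL = 325.58 %

Discharge = new feed + return, hence
R = M − F = 4020.5 − 944.7 = 3075.8 t/h
CL = 100·R/F = 100·3075.8/944.7 = 325.58 %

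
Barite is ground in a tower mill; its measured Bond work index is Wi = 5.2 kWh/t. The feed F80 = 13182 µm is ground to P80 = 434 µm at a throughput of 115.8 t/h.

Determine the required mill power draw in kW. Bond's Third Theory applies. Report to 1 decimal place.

P = 236.6 kW

W = 10 Wi / √P80 − 10 Wi / √F80
W = 10·5.2·(1/√434 − 1/√13182) = 10·5.2·(0.039292) = 2.0432 kWh/t
P = W·T = 2.0432·115.8 = 236.6 kW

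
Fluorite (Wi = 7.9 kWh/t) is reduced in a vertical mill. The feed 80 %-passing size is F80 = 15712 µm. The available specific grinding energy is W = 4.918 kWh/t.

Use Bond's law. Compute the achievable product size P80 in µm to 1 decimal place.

W_Bond = 10·Wi·(1/√P₈₀ − 1/√F₈₀)
1/√P80 = 1/√F80 + W/(10·Wi)
  = 4.9180/(10·7.9) + 1/√15712 = 0.062253 + 0.007978 = 0.070231
P80 = (1/0.070231)² = 14.2387² = 202.74 µm

P80 = 202.7 µm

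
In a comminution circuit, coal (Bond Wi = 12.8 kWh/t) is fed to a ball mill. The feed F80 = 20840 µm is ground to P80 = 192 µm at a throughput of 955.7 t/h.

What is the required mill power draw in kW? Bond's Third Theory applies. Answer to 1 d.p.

W = 10·Wi·(P80^(-½) − F80^(-½))
W = 10·12.8·(1/√192 − 1/√20840) = 10·12.8·(0.065242) = 8.3509 kWh/t
Mill draw = 8.3509 × 955.7 = 7981.0 kW

P = 7981.0 kW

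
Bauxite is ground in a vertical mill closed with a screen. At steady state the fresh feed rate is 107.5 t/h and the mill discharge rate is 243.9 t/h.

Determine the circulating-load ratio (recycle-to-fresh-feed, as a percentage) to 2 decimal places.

M = F + R at steady state, so:
R = M − F = 243.9 − 107.5 = 136.4 t/h
CL = 100·R/F = 100·136.4/107.5 = 126.88 %

CL = 126.88 %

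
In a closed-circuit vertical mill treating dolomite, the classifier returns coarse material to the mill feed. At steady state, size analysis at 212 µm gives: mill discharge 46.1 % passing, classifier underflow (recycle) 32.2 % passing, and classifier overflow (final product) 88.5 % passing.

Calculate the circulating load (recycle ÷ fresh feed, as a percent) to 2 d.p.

Mass balance on the −212 µm fraction:
(1+r)·d = r·u + o ⇒ r = (o−d)/(d−u)
r = (88.5 − 46.1)/(46.1 − 32.2) = 42.4/13.9 = 3.0504
CL = 100·r = 305.04 %

CL = 305.04 %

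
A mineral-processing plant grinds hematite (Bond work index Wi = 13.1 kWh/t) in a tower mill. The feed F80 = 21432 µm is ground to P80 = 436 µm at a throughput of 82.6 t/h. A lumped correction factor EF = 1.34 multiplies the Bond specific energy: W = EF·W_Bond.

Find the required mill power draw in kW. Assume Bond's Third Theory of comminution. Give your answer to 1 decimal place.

P = 595.4 kW

W = 10·Wi·(P80^(-½) − F80^(-½))
W = 10·13.1·(1/√436 − 1/√21432) = 10·13.1·(0.041061) = 5.3789 kWh/t
Corrected W = EF·W_Bond = 1.34·5.3789 = 7.2078 kWh/t
P_mill = W·ṁ = 7.2078·82.6 = 595.4 kW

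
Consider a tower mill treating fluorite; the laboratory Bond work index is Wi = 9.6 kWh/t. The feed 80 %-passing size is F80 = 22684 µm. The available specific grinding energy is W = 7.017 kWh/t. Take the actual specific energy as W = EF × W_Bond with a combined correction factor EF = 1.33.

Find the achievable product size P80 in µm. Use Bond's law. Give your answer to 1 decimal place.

W = 10·Wi·[P80^(−½) − F80^(−½)]
W_Bond = W / EF = 7.017 / 1.33 = 5.2759 kWh/t
⇒ 1/√P80 = W_Bond/(10·Wi) + 1/√F80
  = 5.2759/(10·9.6) + 1/√22684 = 0.054958 + 0.006640 = 0.061597
P80 = (1/0.061597)² = 16.2345² = 263.56 µm

P80 = 263.6 µm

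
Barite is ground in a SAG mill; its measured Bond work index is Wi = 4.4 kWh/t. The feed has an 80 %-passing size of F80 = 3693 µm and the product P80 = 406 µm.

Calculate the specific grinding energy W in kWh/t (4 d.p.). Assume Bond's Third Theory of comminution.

W = 1.4596 kWh/t

W = 10·Wi·(P80^(-½) − F80^(-½))
1/√406 = 0.049629;  1/√3693 = 0.016455
W = 10·4.4·(0.049629 − 0.016455) = 1.4596 kWh/t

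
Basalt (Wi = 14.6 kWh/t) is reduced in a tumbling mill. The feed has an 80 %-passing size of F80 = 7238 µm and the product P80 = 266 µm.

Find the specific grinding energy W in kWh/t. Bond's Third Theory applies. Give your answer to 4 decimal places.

W = 10 Wi / √P80 − 10 Wi / √F80
1/√266 = 0.061314;  1/√7238 = 0.011754
W = 10·14.6·(0.061314 − 0.011754) = 7.2357 kWh/t

W = 7.2357 kWh/t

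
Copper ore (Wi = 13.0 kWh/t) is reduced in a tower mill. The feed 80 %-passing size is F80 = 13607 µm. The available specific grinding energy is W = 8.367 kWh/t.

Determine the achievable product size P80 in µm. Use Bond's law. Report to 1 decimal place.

P80 = 188.0 µm

W = 10 Wi (1/√P80 − 1/√F80)  [Bond]
⇒ 1/√P80 = W/(10 Wi) + 1/√F80
  = 8.3670/(10·13.0) + 1/√13607 = 0.064362 + 0.008573 = 0.072934
P80 = (1/0.072934)² = 13.7110² = 187.99 µm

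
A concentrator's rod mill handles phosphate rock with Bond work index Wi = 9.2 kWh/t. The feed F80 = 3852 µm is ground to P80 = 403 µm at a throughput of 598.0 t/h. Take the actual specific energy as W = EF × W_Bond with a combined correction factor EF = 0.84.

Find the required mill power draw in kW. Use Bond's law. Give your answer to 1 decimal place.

W = 10·Wi·[P80^(−½) − F80^(−½)]
W = 10·9.2·(1/√403 − 1/√3852) = 10·9.2·(0.033701) = 3.1005 kWh/t
Apply correction: 3.1005 × 0.84 = 2.6044 kWh/t
Power = W × throughput = 2.6044 kWh/t × 598.0 t/h = 1557.5 kW

P = 1557.5 kW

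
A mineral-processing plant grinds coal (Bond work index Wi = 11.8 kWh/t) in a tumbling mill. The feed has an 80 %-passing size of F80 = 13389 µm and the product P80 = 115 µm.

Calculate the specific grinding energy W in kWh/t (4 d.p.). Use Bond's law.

W = 9.9838 kWh/t

W = 10 Wi (1/√P80 − 1/√F80)  [Bond]
1/√115 = 0.093250;  1/√13389 = 0.008642
W = 10·11.8·(0.093250 − 0.008642) = 9.9838 kWh/t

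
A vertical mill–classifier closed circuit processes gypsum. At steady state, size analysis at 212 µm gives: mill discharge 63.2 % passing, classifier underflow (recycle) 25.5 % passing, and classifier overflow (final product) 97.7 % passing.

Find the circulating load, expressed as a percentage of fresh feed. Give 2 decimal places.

CL = 91.51 %

Two-product formula at 212 µm:
d + r·d = r·u + o → r(d−u) = o−d
r = (97.7 − 63.2)/(63.2 − 25.5) = 34.5/37.7 = 0.9151
CL = 100·r = 91.51 %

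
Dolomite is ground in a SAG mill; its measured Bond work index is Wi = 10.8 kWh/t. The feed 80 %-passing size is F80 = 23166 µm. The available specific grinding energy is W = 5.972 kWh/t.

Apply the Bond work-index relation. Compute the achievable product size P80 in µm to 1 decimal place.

W = 10 Wi / √P80 − 10 Wi / √F80
1/√P80 = 1/√F80 + W/(10·Wi)
  = 5.9720/(10·10.8) + 1/√23166 = 0.055296 + 0.006570 = 0.061866
P80 = (1/0.061866)² = 16.1639² = 261.27 µm

P80 = 261.3 µm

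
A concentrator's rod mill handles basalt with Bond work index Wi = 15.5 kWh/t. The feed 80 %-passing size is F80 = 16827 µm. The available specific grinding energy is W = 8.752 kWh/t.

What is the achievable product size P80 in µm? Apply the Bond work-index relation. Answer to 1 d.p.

P80 = 242.8 µm

W = 10 Wi (P80^-0.5 − F80^-0.5)
⇒ 1/√P80 = W/(10·Wi) + 1/√F80
  = 8.7520/(10·15.5) + 1/√16827 = 0.056465 + 0.007709 = 0.064173
P80 = (1/0.064173)² = 15.5828² = 242.82 µm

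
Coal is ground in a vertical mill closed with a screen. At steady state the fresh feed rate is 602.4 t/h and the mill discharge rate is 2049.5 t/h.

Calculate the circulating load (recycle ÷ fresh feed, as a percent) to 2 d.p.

CL = 240.22 %

Mill node: discharge = fresh + recycle.
R = M − F = 2049.5 − 602.4 = 1447.1 t/h
CL = 100·R/F = 100·1447.1/602.4 = 240.22 %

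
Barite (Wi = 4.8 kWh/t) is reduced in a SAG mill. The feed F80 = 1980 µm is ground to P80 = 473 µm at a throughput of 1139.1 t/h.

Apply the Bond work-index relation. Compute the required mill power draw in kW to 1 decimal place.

P = 1285.3 kW

W_Bond = 10·Wi·(1/√P₈₀ − 1/√F₈₀)
W = 10·4.8·(1/√473 − 1/√1980) = 10·4.8·(0.023507) = 1.1283 kWh/t
Power = W × throughput = 1.1283 kWh/t × 1139.1 t/h = 1285.3 kW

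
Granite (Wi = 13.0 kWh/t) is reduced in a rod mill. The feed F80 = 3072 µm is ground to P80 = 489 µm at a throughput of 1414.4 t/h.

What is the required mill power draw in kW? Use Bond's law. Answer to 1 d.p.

Bond:  W = 10 Wi (1/√P − 1/√F)
W = 10·13.0·(1/√489 − 1/√3072) = 10·13.0·(0.027179) = 3.5333 kWh/t
P_mill = W·ṁ = 3.5333·1414.4 = 4997.5 kW

P = 4997.5 kW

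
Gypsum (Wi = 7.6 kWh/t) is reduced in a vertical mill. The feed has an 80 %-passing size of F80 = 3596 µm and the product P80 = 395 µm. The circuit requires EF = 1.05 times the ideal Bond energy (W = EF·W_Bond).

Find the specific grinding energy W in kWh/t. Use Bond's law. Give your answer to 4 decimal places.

W_Bond = 10·Wi·(1/√P₈₀ − 1/√F₈₀)
1/√395 = 0.050315;  1/√3596 = 0.016676
W = 10·7.6·(0.050315 − 0.016676) = 2.5566 kWh/t
W_actual = 1.05 × 2.5566 = 2.6844 kWh/t

W = 2.6844 kWh/t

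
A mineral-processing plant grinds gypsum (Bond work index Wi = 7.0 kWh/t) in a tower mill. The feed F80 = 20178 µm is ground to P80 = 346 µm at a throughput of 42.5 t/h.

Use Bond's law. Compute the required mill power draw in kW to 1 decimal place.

P = 139.0 kW

W_Bond = 10·Wi·(1/√P₈₀ − 1/√F₈₀)
W = 10·7.0·(1/√346 − 1/√20178) = 10·7.0·(0.046721) = 3.2704 kWh/t
Power = W × throughput = 3.2704 kWh/t × 42.5 t/h = 139.0 kW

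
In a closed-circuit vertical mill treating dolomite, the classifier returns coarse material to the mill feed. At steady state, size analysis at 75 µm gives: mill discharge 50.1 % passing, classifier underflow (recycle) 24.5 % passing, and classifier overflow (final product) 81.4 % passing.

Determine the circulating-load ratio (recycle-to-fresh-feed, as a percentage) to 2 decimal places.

CL = 122.27 %

Mass balance on the −75 µm fraction:
(1+r)·d = r·u + o ⇒ r = (o−d)/(d−u)
r = (81.4 − 50.1)/(50.1 − 24.5) = 31.3/25.6 = 1.2227
CL = 100·r = 122.27 %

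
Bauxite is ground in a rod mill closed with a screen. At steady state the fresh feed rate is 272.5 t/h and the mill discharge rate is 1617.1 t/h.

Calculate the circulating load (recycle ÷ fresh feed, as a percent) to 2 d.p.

CL = 493.43 %

Mill node: discharge = fresh + recycle.
R = M − F = 1617.1 − 272.5 = 1344.6 t/h
CL = 100·R/F = 100·1344.6/272.5 = 493.43 %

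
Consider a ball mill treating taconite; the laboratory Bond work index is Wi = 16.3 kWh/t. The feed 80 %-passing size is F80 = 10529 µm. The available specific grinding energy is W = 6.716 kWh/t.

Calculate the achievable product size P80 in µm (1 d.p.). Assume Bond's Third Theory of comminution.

P80 = 385.3 µm

W = 10 Wi (1/√P80 − 1/√F80)  [Bond]
1/√P80 = 1/√F80 + W/(10·Wi)
  = 6.7160/(10·16.3) + 1/√10529 = 0.041202 + 0.009746 = 0.050948
P80 = (1/0.050948)² = 19.6279² = 385.25 µm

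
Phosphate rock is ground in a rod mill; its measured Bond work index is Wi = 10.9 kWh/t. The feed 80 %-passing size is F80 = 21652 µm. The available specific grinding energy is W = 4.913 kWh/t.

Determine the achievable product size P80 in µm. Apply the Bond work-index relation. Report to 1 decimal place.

W = 10·Wi·(P80^(-½) − F80^(-½))
⇒ 1/√P80 = W/(10 Wi) + 1/√F80
  = 4.9130/(10·10.9) + 1/√21652 = 0.045073 + 0.006796 = 0.051869
P80 = (1/0.051869)² = 19.2792² = 371.69 µm

P80 = 371.7 µm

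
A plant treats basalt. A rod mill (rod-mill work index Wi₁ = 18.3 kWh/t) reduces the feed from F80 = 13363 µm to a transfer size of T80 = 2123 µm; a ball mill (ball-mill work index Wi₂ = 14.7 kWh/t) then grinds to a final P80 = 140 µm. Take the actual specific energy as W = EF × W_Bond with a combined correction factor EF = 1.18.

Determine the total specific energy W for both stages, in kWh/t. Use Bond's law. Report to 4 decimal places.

W = 13.7140 kWh/t

W = 10·Wi·[P80^(−½) − F80^(−½)]
Stage 1 (13363→2123 µm, Wi₁=18.3): W₁ = 10·18.3·(0.021703 − 0.008651) = 2.3886 kWh/t
Stage 2 (2123→140 µm, Wi₂=14.7): W₂ = 10·14.7·(0.084515 − 0.021703) = 9.2334 kWh/t
W = W₁ + W₂ = 2.3886 + 9.2334 = 11.6220 kWh/t
Apply correction: 11.6220 × 1.18 = 13.7140 kWh/t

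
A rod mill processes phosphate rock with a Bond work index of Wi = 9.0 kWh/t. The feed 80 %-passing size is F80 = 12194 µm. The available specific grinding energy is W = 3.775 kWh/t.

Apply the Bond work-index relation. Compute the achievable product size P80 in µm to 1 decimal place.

W = 10·Wi·[P80^(−½) − F80^(−½)]
P80^(−½) = W/(10 Wi) + F80^(−½)
  = 3.7750/(10·9.0) + 1/√12194 = 0.041944 + 0.009056 = 0.051000
P80 = (1/0.051000)² = 19.6077² = 384.46 µm

P80 = 384.5 µm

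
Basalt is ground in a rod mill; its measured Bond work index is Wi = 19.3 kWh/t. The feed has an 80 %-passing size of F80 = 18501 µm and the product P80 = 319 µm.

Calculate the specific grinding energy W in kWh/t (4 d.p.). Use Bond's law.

W = 10 Wi / √P80 − 10 Wi / √F80
1/√319 = 0.055989;  1/√18501 = 0.007352
W = 10·19.3·(0.055989 − 0.007352) = 9.3870 kWh/t

W = 9.3870 kWh/t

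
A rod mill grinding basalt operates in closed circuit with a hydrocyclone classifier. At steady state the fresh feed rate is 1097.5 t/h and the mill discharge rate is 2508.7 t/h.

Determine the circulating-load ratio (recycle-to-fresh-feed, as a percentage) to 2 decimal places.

Discharge = new feed + return, hence
R = M − F = 2508.7 − 1097.5 = 1411.2 t/h
CL = 100·R/F = 100·1411.2/1097.5 = 128.58 %

CL = 128.58 %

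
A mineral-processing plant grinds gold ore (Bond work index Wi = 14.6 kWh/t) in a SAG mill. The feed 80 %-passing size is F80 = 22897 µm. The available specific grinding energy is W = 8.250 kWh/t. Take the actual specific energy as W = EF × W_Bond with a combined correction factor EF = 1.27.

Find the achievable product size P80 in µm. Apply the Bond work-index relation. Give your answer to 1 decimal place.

P80 = 382.9 µm

W_Bond = 10·Wi·(1/√P₈₀ − 1/√F₈₀)
W_Bond = W / EF = 8.250 / 1.27 = 6.4961 kWh/t
⇒ 1/√P80 = W_Bond/(10 Wi) + 1/√F80
  = 6.4961/(10·14.6) + 1/√22897 = 0.044494 + 0.006609 = 0.051102
P80 = (1/0.051102)² = 19.5686² = 382.93 µm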